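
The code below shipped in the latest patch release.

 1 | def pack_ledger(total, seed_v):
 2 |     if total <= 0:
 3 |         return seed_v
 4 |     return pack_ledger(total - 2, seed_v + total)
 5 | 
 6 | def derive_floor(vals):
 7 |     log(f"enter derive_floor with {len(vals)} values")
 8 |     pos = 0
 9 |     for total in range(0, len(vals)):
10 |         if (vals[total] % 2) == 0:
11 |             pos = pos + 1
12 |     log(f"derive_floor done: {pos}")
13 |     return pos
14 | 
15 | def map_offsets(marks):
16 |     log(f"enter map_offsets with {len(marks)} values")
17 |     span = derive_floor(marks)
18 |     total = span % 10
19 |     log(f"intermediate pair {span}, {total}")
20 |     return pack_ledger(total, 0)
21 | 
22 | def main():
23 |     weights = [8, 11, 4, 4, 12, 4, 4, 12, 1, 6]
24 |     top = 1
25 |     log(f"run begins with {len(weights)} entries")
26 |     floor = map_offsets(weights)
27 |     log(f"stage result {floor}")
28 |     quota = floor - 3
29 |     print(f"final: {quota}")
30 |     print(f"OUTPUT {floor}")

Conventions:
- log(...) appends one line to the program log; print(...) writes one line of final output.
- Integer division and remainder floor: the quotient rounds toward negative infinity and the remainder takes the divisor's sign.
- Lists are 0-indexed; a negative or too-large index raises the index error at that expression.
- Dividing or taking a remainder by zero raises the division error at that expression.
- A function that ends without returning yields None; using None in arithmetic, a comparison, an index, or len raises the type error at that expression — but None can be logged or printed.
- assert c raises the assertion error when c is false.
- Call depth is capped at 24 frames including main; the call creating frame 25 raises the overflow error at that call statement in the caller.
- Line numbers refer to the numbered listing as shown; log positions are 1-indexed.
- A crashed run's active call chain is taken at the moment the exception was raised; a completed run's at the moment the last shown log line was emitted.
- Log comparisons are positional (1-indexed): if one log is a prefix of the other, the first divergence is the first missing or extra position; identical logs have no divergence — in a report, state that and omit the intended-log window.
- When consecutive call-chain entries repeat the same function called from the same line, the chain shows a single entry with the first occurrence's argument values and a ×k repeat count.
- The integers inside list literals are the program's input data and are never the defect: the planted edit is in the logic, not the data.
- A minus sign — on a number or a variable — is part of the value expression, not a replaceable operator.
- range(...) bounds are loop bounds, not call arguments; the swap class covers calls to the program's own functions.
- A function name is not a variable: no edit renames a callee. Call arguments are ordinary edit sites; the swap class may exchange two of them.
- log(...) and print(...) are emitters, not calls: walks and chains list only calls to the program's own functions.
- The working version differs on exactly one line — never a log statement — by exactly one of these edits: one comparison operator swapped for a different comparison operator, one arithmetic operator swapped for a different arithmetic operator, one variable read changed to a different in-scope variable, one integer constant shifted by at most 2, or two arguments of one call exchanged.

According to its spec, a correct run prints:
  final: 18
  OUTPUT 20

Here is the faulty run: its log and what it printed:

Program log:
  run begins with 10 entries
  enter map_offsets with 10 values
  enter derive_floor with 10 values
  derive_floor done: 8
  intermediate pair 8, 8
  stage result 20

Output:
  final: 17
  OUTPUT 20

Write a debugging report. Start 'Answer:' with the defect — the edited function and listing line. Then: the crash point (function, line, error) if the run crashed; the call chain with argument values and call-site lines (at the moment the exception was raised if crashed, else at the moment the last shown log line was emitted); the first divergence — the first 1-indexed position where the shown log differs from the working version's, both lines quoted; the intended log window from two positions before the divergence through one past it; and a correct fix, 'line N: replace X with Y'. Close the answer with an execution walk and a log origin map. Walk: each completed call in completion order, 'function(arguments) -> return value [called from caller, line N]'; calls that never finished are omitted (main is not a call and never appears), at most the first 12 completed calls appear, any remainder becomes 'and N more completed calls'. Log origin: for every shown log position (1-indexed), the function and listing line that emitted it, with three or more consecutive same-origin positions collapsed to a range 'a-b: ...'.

Answer: the defect is in main at line 28.
The tell: No log line changed; the fault shows up purely in the output.
Call chain: main.
First divergence: none — the logs agree in full.
Execution walk:
  derive_floor([8, 11, 4, 4, 12, 4, 4, 12, 1, 6]) -> 8  [called from map_offsets, line 17]
  pack_ledger(0, 20) -> 20  [called from pack_ledger, line 4]
  pack_ledger(2, 18) -> 20  [called from pack_ledger, line 4]
  pack_ledger(4, 14) -> 20  [called from pack_ledger, line 4]
  pack_ledger(6, 8) -> 20  [called from pack_ledger, line 4]
  pack_ledger(8, 0) -> 20  [called from map_offsets, line 20]
  map_offsets([8, 11, 4, 4, 12, 4, 4, 12, 1, 6]) -> 20  [called from main, line 26]
Log origin:
  1 — main, line 25
  2 — map_offsets, line 16
  3 — derive_floor, line 7
  4 — derive_floor, line 12
  5 — map_offsets, line 19
  6 — main, line 27
A correct fix: line 28: replace `3` with `2`.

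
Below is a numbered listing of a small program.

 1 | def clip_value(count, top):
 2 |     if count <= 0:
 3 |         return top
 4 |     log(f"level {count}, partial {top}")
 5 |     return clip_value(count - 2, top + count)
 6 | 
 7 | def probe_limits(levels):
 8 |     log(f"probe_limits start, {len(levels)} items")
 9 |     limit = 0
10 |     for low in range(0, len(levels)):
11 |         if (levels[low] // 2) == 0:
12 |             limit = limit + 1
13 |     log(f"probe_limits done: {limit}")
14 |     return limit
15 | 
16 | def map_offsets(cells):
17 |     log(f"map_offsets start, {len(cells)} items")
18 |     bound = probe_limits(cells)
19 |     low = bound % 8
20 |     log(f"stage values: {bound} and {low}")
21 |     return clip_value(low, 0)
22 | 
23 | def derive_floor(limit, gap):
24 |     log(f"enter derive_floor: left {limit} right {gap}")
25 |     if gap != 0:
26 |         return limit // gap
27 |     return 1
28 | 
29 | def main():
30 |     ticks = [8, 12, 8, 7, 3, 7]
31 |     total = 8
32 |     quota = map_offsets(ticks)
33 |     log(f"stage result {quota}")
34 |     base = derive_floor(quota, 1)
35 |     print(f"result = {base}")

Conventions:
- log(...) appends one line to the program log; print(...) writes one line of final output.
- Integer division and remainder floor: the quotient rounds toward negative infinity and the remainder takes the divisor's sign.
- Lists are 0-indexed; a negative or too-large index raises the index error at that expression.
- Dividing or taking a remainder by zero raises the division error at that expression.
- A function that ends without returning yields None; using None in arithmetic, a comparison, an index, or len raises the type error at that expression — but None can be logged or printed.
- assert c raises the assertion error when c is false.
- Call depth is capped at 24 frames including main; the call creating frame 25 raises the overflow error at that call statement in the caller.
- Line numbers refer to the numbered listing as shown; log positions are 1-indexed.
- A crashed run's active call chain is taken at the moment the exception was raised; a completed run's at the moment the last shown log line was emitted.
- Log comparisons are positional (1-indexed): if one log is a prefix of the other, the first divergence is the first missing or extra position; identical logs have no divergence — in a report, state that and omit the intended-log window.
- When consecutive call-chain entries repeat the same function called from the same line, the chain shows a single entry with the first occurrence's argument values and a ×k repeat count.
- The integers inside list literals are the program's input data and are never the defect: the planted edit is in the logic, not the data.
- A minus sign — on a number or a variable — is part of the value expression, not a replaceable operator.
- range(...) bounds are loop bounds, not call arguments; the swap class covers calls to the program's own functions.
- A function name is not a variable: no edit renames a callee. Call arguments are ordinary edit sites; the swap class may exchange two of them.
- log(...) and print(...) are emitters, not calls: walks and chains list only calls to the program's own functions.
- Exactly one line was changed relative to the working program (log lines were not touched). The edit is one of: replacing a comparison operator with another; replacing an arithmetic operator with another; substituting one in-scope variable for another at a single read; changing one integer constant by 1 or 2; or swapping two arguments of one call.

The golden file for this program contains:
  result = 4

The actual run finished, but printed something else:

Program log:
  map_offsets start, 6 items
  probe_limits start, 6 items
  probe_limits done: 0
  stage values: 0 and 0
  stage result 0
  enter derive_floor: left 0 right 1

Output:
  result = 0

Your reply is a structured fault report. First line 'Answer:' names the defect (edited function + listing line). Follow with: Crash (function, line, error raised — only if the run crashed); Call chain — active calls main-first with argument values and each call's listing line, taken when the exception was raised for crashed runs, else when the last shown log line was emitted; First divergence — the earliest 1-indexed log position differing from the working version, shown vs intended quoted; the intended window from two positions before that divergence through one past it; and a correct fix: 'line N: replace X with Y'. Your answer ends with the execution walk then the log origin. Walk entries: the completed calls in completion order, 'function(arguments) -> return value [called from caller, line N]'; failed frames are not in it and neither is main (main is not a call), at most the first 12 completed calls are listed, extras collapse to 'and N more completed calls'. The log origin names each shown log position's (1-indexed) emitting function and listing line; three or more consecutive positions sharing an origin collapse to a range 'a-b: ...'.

Answer: the defect is in probe_limits at line 11.
Key fact: The log first diverges at position 3: the faulty run prints 'probe_limits done: 0' where the working version prints 'probe_limits done: 3'.
Call chain: main -> derive_floor(0, 1) (called at line 34).
First divergence: position 3 — the shown line 'probe_limits done: 0' should read 'probe_limits done: 3'.
Intended log window:
  1: map_offsets start, 6 items
  2: probe_limits start, 6 items
  3: probe_limits done: 3
  4: stage values: 3 and 3
Execution walk:
  probe_limits([8, 12, 8, 7, 3, 7]) -> 0  [called from map_offsets, line 18]
  clip_value(0, 0) -> 0  [called from map_offsets, line 21]
  map_offsets([8, 12, 8, 7, 3, 7]) -> 0  [called from main, line 32]
  derive_floor(0, 1) -> 0  [called from main, line 34]
Log origins:
  1: from map_offsets, line 17
  2: from probe_limits, line 8
  3: from probe_limits, line 13
  4: from map_offsets, line 20
  5: from main, line 33
  6: from derive_floor, line 24
A correct fix: line 11: replace `//` with `%`.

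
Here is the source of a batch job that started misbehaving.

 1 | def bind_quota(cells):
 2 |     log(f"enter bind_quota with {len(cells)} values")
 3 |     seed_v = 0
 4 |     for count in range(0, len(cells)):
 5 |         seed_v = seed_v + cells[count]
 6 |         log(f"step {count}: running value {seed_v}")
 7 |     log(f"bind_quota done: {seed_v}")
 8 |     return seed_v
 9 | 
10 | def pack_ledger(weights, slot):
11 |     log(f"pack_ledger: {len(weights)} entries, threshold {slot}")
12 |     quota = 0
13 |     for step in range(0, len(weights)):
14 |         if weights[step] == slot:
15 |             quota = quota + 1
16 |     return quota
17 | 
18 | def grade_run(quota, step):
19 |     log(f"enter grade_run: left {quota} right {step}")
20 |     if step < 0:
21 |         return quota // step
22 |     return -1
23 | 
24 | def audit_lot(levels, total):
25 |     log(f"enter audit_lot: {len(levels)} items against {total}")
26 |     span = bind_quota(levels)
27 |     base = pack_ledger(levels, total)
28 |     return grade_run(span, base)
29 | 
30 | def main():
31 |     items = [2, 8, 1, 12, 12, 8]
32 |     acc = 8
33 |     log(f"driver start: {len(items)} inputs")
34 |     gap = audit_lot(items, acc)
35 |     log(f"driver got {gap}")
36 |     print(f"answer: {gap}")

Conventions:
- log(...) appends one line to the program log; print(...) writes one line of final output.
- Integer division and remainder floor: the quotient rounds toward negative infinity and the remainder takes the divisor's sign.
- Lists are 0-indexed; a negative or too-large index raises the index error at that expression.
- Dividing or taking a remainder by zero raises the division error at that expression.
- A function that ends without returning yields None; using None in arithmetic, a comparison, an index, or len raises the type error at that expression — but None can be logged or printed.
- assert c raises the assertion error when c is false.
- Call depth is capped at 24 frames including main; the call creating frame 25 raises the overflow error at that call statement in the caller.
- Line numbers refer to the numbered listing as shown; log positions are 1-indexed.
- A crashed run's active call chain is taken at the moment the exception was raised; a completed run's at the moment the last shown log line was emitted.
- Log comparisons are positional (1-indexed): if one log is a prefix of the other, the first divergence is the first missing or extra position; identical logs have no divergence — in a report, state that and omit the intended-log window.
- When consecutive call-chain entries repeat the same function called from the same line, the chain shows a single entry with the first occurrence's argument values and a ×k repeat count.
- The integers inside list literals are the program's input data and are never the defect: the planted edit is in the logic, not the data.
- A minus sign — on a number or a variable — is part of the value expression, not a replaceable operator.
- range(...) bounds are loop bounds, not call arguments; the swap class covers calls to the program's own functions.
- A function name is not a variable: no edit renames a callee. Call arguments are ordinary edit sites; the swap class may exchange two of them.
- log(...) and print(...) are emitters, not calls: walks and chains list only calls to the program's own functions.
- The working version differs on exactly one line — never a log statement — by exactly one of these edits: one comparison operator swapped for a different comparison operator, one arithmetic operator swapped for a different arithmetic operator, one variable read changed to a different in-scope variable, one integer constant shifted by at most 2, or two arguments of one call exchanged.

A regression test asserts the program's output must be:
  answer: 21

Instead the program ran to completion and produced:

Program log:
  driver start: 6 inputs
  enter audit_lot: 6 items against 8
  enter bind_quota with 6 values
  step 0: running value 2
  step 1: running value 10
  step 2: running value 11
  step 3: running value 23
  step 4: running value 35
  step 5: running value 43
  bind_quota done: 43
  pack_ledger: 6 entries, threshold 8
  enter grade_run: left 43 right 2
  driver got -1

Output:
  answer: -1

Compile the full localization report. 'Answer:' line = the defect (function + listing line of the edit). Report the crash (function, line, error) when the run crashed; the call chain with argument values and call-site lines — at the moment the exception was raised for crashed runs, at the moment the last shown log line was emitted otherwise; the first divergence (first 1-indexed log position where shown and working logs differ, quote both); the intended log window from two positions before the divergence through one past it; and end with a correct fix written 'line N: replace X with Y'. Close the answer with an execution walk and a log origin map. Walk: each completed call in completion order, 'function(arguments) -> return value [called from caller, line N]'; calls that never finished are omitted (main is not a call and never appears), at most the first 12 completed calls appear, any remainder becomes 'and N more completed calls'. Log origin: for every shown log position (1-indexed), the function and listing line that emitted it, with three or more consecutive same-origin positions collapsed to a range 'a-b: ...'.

Answer: the defect is in grade_run at line 20.
Key fact: The log first diverges at position 13: the faulty run prints 'driver got -1' where the working version prints 'driver got 21'.
Call chain: main.
First divergence: position 13 — shown 'driver got -1', intended 'driver got 21'.
Intended log window:
  11: pack_ledger: 6 entries, threshold 8
  12: enter grade_run: left 43 right 2
  13: driver got 21
Execution walk:
  bind_quota([2, 8, 1, 12, 12, 8]) -> 43  [called from audit_lot, line 26]
  pack_ledger([2, 8, 1, 12, 12, 8], 8) -> 2  [called from audit_lot, line 27]
  grade_run(43, 2) -> -1  [called from audit_lot, line 28]
  audit_lot([2, 8, 1, 12, 12, 8], 8) -> -1  [called from main, line 34]
Origin of each log line:
  1 — main, line 33
  2 — audit_lot, line 25
  3 — bind_quota, line 2
  4-9 — bind_quota, line 6
  10 — bind_quota, line 7
  11 — pack_ledger, line 11
  12 — grade_run, line 19
  13 — main, line 35
A correct fix: line 20: replace `<` with `!=`.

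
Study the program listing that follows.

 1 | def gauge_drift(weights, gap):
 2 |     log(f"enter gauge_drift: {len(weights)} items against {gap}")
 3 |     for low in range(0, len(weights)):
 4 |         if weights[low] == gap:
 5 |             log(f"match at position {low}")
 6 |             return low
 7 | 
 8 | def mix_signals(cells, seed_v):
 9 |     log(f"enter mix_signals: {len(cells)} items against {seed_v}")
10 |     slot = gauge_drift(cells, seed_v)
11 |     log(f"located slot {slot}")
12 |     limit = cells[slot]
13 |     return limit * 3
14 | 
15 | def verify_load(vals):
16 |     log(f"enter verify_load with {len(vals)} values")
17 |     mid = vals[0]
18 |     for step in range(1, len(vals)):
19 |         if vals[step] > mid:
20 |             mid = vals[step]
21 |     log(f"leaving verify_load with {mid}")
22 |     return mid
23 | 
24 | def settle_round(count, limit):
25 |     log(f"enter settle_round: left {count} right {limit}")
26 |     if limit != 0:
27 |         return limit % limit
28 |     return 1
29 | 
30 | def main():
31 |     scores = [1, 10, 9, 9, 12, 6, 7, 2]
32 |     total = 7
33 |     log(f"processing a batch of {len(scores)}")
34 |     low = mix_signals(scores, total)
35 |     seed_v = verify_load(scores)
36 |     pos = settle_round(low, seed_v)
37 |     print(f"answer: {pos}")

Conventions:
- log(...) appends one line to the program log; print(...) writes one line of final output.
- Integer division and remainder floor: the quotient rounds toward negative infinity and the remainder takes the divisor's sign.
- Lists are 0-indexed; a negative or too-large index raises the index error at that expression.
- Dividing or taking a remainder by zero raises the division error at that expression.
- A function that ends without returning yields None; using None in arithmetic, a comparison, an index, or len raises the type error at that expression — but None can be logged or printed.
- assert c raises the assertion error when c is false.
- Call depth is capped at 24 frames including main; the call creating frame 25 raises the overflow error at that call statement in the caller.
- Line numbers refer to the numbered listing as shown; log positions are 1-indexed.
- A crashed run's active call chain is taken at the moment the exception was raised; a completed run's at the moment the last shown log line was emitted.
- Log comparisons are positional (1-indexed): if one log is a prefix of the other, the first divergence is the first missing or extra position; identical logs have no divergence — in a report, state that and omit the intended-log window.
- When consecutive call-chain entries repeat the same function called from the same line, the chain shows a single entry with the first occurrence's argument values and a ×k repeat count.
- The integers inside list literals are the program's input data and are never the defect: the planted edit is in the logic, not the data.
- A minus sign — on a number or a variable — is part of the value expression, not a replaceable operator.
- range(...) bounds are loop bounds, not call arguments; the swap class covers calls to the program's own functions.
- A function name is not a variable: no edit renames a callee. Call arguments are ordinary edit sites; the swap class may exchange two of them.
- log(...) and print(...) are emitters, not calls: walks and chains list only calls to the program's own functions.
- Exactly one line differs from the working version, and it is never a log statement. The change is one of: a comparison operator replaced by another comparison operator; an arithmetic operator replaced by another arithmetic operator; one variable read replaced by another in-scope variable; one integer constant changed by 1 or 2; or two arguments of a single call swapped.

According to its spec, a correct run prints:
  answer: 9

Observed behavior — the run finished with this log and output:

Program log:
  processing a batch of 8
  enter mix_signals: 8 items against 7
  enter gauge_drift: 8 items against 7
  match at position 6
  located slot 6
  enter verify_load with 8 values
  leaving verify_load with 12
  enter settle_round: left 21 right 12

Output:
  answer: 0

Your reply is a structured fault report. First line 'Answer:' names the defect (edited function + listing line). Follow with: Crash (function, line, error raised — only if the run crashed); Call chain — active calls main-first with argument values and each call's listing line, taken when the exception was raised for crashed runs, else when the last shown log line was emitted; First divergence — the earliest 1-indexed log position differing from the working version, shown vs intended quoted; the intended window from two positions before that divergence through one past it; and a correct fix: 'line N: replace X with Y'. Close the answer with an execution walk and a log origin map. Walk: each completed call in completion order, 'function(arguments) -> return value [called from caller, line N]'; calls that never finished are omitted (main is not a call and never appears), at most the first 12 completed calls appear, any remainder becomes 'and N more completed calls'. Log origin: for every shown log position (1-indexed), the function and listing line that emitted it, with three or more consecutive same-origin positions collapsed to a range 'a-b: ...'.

Answer: the defect is in settle_round at line 27.
Core observation: No log line changed; the fault shows up purely in the output.
Call chain: main -> settle_round(21, 12) (called at line 36).
First divergence: none; the two logs match at every position.
Execution walk:
  gauge_drift([1, 10, 9, 9, 12, 6, 7, 2], 7) -> 6  [called from mix_signals, line 10]
  mix_signals([1, 10, 9, 9, 12, 6, 7, 2], 7) -> 21  [called from main, line 34]
  verify_load([1, 10, 9, 9, 12, 6, 7, 2]) -> 12  [called from main, line 35]
  settle_round(21, 12) -> 0  [called from main, line 36]
Origin of each log line:
  1: logged in main at line 33
  2: logged in mix_signals at line 9
  3: logged in gauge_drift at line 2
  4: logged in gauge_drift at line 5
  5: logged in mix_signals at line 11
  6: logged in verify_load at line 16
  7: logged in verify_load at line 21
  8: logged in settle_round at line 25
A correct fix: line 27: replace `limit % limit` with `count % limit`.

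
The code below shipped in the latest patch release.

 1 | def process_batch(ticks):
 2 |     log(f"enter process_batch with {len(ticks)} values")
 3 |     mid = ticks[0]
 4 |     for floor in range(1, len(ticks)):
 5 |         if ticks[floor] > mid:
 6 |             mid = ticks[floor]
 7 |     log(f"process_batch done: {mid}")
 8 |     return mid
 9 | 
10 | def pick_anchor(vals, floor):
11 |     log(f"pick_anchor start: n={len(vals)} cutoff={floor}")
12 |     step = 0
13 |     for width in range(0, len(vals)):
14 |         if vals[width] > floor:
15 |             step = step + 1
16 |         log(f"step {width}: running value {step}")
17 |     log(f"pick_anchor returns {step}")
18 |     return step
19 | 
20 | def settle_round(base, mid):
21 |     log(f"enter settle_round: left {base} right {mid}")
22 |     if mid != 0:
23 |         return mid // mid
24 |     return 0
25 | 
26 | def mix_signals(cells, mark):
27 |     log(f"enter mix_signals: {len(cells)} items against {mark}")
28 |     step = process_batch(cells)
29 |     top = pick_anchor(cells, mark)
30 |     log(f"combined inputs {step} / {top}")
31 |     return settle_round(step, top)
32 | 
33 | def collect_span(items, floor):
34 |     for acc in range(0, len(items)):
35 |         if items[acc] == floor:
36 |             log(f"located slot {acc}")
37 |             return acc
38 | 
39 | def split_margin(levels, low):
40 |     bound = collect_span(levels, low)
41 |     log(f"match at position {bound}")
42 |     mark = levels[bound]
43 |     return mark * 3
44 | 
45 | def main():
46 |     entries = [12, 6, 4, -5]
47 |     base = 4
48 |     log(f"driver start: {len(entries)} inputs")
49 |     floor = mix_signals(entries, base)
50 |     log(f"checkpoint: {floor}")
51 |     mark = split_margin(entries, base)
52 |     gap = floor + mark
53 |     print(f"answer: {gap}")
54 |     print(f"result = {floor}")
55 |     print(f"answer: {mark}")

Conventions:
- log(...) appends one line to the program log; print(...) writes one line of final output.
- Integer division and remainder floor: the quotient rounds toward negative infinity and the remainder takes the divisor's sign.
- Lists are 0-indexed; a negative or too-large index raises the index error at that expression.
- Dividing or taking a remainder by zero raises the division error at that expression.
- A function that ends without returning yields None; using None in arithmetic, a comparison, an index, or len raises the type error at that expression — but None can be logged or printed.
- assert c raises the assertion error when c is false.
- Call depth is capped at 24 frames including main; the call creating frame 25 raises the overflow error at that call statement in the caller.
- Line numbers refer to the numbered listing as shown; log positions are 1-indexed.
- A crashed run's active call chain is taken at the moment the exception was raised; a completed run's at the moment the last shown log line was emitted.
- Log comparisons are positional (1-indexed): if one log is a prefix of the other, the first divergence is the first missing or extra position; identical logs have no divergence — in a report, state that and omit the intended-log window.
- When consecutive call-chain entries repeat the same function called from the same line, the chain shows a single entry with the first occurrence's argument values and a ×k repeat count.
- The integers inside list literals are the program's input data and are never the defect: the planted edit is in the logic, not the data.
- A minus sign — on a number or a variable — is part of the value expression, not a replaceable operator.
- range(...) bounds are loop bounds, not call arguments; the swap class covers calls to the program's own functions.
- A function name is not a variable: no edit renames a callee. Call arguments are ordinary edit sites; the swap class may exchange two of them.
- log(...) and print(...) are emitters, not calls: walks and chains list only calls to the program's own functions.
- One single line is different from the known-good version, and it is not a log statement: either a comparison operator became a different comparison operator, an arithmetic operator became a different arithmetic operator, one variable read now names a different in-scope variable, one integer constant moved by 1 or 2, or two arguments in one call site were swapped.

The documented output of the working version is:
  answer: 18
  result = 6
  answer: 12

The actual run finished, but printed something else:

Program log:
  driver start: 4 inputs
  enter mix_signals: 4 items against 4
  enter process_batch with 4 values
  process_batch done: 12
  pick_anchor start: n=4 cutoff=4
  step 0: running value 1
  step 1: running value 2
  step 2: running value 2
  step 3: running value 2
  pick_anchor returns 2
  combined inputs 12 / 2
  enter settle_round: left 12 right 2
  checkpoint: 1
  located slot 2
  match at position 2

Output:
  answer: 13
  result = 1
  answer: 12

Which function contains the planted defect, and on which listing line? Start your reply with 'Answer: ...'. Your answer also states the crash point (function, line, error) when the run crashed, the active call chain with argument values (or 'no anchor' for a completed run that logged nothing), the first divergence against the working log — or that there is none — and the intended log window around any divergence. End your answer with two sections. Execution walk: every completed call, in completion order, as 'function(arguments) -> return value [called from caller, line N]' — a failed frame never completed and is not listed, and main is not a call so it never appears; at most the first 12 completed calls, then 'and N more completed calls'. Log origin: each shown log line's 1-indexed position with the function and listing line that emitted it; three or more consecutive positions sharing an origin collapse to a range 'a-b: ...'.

Answer: the defect is in settle_round at line 23.
Key observation: The earliest visible damage is log position 13 — 'checkpoint: 1' rather than the intended 'checkpoint: 6'.
Call chain: main -> split_margin([12, 6, 4, -5], 4) (called at line 51).
First divergence: position 13; shown 'checkpoint: 1' vs intended 'checkpoint: 6'.
Intended log window:
  11: combined inputs 12 / 2
  12: enter settle_round: left 12 right 2
  13: checkpoint: 6
  14: located slot 2
Execution walk:
  process_batch([12, 6, 4, -5]) -> 12  [called from mix_signals, line 28]
  pick_anchor([12, 6, 4, -5], 4) -> 2  [called from mix_signals, line 29]
  settle_round(12, 2) -> 1  [called from mix_signals, line 31]
  mix_signals([12, 6, 4, -5], 4) -> 1  [called from main, line 49]
  collect_span([12, 6, 4, -5], 4) -> 2  [called from split_margin, line 40]
  split_margin([12, 6, 4, -5], 4) -> 12  [called from main, line 51]
Log origin:
  1: from main, line 48
  2: from mix_signals, line 27
  3: from process_batch, line 2
  4: from process_batch, line 7
  5: from pick_anchor, line 11
  6-9: from pick_anchor, line 16
  10: from pick_anchor, line 17
  11: from mix_signals, line 30
  12: from settle_round, line 21
  13: from main, line 50
  14: from collect_span, line 36
  15: from split_margin, line 41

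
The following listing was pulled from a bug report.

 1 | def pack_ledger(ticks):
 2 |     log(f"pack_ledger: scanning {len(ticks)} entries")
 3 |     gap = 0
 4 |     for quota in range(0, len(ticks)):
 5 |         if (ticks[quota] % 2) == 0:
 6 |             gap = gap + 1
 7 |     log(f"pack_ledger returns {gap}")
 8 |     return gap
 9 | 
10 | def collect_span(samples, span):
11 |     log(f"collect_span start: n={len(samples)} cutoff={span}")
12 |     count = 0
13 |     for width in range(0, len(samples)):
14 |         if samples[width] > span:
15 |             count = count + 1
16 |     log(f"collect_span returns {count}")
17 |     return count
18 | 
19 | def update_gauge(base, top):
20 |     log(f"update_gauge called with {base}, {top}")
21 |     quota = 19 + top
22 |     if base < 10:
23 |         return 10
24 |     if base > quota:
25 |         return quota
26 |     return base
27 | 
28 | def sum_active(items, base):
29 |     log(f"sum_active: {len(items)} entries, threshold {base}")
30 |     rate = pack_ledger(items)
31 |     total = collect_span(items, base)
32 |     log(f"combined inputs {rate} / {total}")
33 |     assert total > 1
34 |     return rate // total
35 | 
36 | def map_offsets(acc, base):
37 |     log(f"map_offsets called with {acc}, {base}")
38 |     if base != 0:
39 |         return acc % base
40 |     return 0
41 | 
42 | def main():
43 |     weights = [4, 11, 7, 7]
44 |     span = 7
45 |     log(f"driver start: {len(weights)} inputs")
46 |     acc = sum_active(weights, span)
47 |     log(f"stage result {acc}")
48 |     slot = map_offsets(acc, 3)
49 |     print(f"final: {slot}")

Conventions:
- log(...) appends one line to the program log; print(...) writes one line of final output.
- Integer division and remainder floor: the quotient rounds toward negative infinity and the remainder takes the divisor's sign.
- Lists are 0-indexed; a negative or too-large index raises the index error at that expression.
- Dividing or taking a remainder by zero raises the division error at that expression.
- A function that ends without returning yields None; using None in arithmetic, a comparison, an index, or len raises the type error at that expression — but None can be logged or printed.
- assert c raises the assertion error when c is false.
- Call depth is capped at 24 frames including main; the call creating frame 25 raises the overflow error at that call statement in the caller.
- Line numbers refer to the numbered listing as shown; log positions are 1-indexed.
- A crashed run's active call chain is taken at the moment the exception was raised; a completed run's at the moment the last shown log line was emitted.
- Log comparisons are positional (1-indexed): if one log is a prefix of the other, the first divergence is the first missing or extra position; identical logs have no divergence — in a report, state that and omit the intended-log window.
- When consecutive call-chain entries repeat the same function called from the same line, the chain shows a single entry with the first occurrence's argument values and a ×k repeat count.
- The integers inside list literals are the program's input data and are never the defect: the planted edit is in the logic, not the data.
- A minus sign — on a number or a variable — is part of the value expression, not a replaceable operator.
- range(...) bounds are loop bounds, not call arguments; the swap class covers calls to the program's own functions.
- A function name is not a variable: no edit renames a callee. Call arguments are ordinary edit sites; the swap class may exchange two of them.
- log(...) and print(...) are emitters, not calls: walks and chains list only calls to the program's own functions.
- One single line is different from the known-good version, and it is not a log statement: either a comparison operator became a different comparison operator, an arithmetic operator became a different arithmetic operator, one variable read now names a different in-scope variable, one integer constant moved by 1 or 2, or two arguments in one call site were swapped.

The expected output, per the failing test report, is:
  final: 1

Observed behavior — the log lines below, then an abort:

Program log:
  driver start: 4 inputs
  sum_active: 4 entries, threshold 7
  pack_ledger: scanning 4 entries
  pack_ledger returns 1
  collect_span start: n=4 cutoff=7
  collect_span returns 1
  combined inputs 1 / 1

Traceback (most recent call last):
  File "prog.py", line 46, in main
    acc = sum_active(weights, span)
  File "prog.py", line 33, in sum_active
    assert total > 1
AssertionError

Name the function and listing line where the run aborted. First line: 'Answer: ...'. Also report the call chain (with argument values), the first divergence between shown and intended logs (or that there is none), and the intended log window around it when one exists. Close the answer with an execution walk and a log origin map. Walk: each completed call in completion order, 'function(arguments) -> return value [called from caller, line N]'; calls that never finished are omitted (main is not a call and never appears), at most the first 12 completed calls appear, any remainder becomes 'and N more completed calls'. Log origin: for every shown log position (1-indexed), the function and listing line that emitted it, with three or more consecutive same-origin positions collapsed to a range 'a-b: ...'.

Answer: the error was raised in sum_active, line 33.
The tell: The faulty run's log stops after 7 lines; the working version's next line would be 'stage result 1'.
Call chain: main -> sum_active([4, 11, 7, 7], 7) (called at line 46).
First divergence: position 8 — the faulty run's log ends after 7 lines; the working version continues with 'stage result 1'.
Intended log window:
  6: collect_span returns 1
  7: combined inputs 1 / 1
  8: stage result 1
  9: map_offsets called with 1, 3
Execution walk:
  pack_ledger([4, 11, 7, 7]) -> 1  [called from sum_active, line 30]
  collect_span([4, 11, 7, 7], 7) -> 1  [called from sum_active, line 31]
Log origin:
  1 — main, line 45
  2 — sum_active, line 29
  3 — pack_ledger, line 2
  4 — pack_ledger, line 7
  5 — collect_span, line 11
  6 — collect_span, line 16
  7 — sum_active, line 32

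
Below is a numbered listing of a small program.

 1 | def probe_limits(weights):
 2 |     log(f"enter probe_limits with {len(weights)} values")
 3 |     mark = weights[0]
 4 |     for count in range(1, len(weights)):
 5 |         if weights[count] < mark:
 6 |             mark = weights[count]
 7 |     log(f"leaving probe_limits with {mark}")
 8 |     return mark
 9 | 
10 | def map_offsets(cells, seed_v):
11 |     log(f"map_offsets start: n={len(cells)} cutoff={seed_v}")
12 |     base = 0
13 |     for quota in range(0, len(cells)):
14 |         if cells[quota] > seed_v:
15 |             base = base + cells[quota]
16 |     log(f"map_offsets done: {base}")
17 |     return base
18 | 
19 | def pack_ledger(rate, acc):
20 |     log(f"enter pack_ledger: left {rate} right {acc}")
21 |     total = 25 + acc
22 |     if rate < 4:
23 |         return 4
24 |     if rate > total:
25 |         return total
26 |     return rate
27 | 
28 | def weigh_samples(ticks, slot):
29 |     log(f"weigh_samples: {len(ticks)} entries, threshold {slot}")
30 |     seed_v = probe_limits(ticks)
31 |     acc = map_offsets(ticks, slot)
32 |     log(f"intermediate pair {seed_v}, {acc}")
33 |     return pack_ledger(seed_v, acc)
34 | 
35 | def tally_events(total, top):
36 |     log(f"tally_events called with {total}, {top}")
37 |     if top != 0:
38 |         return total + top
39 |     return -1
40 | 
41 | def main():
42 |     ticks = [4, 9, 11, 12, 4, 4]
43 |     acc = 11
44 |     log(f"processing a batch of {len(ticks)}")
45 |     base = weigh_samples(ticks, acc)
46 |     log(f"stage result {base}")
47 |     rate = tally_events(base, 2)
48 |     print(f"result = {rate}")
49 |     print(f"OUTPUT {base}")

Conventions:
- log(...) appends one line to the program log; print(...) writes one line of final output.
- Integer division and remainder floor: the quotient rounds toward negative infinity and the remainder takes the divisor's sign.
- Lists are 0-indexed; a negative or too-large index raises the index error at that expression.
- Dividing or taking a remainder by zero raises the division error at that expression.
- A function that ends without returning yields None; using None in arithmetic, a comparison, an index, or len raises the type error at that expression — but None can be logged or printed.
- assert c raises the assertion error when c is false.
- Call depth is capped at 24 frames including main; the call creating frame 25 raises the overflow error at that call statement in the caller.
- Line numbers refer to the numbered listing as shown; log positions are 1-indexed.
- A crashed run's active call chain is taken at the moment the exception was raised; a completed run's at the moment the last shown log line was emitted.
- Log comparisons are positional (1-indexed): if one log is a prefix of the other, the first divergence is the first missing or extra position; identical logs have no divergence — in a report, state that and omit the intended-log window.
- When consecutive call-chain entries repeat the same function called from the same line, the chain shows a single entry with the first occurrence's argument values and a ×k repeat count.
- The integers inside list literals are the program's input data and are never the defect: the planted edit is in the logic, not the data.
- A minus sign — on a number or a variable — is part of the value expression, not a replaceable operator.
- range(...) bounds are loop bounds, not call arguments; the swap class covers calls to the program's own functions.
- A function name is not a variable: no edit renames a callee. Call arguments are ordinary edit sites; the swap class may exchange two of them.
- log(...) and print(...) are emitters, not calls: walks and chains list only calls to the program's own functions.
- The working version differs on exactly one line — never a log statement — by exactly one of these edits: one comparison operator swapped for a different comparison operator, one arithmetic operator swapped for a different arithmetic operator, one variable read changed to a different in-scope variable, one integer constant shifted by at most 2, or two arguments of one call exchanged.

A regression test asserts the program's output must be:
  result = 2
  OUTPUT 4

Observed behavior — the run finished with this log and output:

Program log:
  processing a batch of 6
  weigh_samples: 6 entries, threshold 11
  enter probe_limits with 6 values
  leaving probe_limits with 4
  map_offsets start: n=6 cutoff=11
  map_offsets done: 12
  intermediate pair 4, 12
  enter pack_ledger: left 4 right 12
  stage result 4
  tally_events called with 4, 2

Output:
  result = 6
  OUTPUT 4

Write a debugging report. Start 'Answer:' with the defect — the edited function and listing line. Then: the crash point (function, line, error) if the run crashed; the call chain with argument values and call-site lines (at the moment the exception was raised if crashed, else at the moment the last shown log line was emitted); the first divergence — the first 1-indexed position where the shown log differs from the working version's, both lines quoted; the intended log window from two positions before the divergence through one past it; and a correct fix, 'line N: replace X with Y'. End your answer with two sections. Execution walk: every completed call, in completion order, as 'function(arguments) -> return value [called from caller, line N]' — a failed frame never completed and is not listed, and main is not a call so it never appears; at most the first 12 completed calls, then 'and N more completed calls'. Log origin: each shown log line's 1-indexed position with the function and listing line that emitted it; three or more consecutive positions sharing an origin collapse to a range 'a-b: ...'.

Answer: the defect is in tally_events at line 38.
Key fact: The two runs log identically and part ways only at the printed values.
Call chain: main -> tally_events(4, 2) (called at line 47).
First divergence: there is none — every log position agrees.
Execution walk:
  probe_limits([4, 9, 11, 12, 4, 4]) -> 4  [called from weigh_samples, line 30]
  map_offsets([4, 9, 11, 12, 4, 4], 11) -> 12  [called from weigh_samples, line 31]
  pack_ledger(4, 12) -> 4  [called from weigh_samples, line 33]
  weigh_samples([4, 9, 11, 12, 4, 4], 11) -> 4  [called from main, line 45]
  tally_events(4, 2) -> 6  [called from main, line 47]
Log origin:
  1: from main, line 44
  2: from weigh_samples, line 29
  3: from probe_limits, line 2
  4: from probe_limits, line 7
  5: from map_offsets, line 11
  6: from map_offsets, line 16
  7: from weigh_samples, line 32
  8: from pack_ledger, line 20
  9: from main, line 46
  10: from tally_events, line 36
A correct fix: line 38: replace `+` with `//`.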